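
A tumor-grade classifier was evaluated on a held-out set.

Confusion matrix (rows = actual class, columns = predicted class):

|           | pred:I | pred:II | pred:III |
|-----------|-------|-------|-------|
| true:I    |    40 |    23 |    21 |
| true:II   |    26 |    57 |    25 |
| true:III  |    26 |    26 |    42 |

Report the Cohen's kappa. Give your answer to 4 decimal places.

Observed agreement pₒ = trace/N = 139/286 = 0.48601
Expected agreement pₑ = Σ (rowᵢ·colᵢ)/N² = (84·92 + 108·106 + 94·88)/286² = 0.33557
κ = (pₒ − pₑ)/(1 − pₑ) = (0.48601 − 0.33557)/(1 − 0.33557) = 0.2264

0.2264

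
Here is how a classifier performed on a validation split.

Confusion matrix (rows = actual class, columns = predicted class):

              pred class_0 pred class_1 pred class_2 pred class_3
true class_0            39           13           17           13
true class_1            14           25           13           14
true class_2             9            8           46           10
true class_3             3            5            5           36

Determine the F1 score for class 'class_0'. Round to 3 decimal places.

F1 score = 2·TP/(2·TP+FP+FN).
class_0: TP=39, FP=14+9+3=26, FN=13+17+13=43 → 78/147 = 0.5306

0.531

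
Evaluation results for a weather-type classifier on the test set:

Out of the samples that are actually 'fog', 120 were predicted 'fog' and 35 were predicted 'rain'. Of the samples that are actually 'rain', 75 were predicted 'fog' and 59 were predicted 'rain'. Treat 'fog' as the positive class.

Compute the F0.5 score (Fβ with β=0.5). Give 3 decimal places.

Fβ = (1+β²)·TP / ((1+β²)·TP + β²·FN + FP), with β²=1/4
= 1.25·120 / (1.25·120 + 0.25·35 + 75) = 0.642

0.642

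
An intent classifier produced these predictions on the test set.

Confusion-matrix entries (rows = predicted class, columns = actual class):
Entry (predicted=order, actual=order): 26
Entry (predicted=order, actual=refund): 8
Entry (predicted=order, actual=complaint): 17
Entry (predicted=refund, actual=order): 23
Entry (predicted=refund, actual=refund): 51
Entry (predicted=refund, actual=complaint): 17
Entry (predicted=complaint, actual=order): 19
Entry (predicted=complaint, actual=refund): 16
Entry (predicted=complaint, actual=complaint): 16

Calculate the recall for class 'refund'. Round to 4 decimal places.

Treat 'refund' as positive and all other classes as negative.
recall = TP/(TP+FN).
refund: TP=51, FN=8+16=24 → 51/75 = 0.68000

0.6800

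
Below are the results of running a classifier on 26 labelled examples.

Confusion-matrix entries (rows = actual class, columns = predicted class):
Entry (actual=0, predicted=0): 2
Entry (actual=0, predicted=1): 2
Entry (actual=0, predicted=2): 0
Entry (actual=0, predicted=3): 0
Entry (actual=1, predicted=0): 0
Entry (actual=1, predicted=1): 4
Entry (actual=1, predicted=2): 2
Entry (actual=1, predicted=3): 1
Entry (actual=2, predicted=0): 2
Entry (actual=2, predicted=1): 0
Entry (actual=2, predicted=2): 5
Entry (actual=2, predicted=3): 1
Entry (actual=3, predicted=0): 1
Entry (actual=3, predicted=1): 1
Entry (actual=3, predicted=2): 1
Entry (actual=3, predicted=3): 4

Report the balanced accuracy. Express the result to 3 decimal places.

0.567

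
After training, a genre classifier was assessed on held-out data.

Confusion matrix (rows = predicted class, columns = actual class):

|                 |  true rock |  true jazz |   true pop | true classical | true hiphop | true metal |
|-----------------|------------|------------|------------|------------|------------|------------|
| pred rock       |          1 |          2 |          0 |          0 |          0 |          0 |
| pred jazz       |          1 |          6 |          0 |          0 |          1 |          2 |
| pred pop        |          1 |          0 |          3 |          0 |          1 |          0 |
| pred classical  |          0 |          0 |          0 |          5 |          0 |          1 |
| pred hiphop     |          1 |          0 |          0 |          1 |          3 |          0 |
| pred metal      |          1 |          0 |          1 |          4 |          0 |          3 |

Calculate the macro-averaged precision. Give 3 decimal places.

Per-class precision (TP/(TP+FP)):
  rock: TP=1, FP=2+0+0+0+0=2 → 1/3 = 0.3333
  jazz: TP=6, FP=1+0+0+1+2=4 → 6/10 = 0.6000
  pop: TP=3, FP=1+0+0+1+0=2 → 3/5 = 0.6000
  classical: TP=5, FP=0+0+0+0+1=1 → 5/6 = 0.8333
  hiphop: TP=3, FP=1+0+0+1+0=2 → 3/5 = 0.6000
  metal: TP=3, FP=1+0+1+4+0=6 → 3/9 = 0.3333
Macro-precision = mean = (0.3333 + 0.6000 + 0.6000 + 0.8333 + 0.6000 + 0.3333) / 6 = 0.550

0.550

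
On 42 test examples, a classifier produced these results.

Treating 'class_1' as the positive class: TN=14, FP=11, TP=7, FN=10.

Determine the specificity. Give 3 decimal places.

0.560

Specificity = TN/(TN+FP) = 14/(14+11) = 0.560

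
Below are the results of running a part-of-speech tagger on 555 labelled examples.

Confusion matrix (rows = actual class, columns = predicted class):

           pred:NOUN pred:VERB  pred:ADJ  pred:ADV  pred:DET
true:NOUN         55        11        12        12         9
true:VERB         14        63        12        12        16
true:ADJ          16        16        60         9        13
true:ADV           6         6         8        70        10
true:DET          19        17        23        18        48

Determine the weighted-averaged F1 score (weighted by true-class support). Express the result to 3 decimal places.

0.529

Per-class F1 score (2·TP/(2·TP+FP+FN)):
  NOUN: TP=55, FP=14+16+6+19=55, FN=11+12+12+9=44 → 110/209 = 0.5263
  VERB: TP=63, FP=11+16+6+17=50, FN=14+12+12+16=54 → 126/230 = 0.5478
  ADJ: TP=60, FP=12+12+8+23=55, FN=16+16+9+13=54 → 120/229 = 0.5240
  ADV: TP=70, FP=12+12+9+18=51, FN=6+6+8+10=30 → 140/221 = 0.6335
  DET: TP=48, FP=9+16+13+10=48, FN=19+17+23+18=77 → 96/221 = 0.4344
Weighted-F1 score = Σ (supportᵢ/N)·F1 scoreᵢ with N=555: (99/555)·0.5263 + (117/555)·0.5478 + (114/555)·0.5240 + (100/555)·0.6335 + (125/555)·0.4344 = 0.529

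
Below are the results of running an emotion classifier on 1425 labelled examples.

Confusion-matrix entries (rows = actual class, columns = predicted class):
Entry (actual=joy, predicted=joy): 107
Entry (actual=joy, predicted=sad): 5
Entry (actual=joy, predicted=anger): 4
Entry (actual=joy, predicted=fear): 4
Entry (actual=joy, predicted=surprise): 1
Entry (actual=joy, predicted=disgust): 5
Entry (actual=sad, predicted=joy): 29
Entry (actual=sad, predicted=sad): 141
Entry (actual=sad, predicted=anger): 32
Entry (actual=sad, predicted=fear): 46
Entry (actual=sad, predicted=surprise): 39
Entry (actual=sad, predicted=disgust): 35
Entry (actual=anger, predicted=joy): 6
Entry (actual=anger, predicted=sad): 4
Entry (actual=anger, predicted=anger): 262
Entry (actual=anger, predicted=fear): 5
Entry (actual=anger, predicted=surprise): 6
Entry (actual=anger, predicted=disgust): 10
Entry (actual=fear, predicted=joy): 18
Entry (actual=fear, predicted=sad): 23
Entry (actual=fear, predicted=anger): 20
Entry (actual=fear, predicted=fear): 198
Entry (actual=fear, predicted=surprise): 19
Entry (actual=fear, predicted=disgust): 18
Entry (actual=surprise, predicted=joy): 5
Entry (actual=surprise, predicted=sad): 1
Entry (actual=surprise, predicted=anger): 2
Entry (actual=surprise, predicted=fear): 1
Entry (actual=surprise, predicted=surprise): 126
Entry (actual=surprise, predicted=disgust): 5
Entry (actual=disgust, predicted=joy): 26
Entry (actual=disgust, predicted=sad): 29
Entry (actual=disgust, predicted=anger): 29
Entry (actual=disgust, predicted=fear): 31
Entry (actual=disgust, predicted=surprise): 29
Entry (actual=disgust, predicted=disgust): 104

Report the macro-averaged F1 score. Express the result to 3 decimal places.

Per-class F1 score (2·TP/(2·TP+FP+FN)):
  joy: TP=107, FP=29+6+18+5+26=84, FN=5+4+4+1+5=19 → 214/317 = 0.6751
  sad: TP=141, FP=5+4+23+1+29=62, FN=29+32+46+39+35=181 → 282/525 = 0.5371
  anger: TP=262, FP=4+32+20+2+29=87, FN=6+4+5+6+10=31 → 524/642 = 0.8162
  fear: TP=198, FP=4+46+5+1+31=87, FN=18+23+20+19+18=98 → 396/581 = 0.6816
  surprise: TP=126, FP=1+39+6+19+29=94, FN=5+1+2+1+5=14 → 252/360 = 0.7000
  disgust: TP=104, FP=5+35+10+18+5=73, FN=26+29+29+31+29=144 → 208/425 = 0.4894
Macro-F1 score = mean = (0.6751 + 0.5371 + 0.8162 + 0.6816 + 0.7000 + 0.4894) / 6 = 0.650

0.650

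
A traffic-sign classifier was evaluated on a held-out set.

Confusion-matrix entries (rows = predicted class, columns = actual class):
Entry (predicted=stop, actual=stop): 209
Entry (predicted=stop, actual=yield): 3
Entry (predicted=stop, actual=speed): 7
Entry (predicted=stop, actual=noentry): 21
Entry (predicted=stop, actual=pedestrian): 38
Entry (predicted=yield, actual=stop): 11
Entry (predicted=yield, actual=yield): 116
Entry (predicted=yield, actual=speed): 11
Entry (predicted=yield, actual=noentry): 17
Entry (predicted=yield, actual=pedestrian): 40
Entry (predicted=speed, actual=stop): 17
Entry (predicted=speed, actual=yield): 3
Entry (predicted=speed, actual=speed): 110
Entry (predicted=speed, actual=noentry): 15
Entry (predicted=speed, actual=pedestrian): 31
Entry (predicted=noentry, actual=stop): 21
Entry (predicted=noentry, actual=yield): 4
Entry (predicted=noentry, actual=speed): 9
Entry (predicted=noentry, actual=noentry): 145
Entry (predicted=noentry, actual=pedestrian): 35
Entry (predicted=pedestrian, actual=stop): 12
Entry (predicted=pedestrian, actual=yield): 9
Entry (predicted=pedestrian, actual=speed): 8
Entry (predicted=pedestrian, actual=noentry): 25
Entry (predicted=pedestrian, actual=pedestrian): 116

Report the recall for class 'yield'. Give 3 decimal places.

recall = TP/(TP+FN).
yield: TP=116, FN=3+3+4+9=19 → 116/135 = 0.8593

0.859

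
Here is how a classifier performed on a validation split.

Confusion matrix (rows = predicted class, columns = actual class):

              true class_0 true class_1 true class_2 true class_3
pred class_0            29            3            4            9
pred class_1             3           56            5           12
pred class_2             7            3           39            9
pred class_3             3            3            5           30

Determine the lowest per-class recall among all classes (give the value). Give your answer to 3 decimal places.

0.500

Per-class recall (TP/(TP+FN)):
  class_0: TP=29, FN=3+7+3=13 → 29/42 = 0.6905
  class_1: TP=56, FN=3+3+3=9 → 56/65 = 0.8615
  class_2: TP=39, FN=4+5+5=14 → 39/53 = 0.7358
  class_3: TP=30, FN=9+12+9=30 → 30/60 = 0.5000
Lowest is class 'class_3' with recall = 0.500.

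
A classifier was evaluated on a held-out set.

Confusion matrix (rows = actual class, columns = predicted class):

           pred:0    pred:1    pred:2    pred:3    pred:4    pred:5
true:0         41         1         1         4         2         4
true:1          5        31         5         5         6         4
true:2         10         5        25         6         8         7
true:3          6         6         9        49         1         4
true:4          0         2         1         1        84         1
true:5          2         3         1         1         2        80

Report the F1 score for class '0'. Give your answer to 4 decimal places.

0.7009

F1 score = 2·TP/(2·TP+FP+FN).
0: TP=41, FP=5+10+6+0+2=23, FN=1+1+4+2+4=12 → 82/117 = 0.70085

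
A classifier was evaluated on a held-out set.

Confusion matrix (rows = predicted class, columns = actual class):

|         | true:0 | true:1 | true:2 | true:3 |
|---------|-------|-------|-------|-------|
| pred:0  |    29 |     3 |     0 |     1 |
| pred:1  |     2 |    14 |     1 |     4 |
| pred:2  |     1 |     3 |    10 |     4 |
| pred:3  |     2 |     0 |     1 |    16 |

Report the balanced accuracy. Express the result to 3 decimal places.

0.757

Balanced accuracy = mean of per-class recall.
  0: recall = 29/34 = 0.8529
  1: recall = 14/20 = 0.7000
  2: recall = 10/12 = 0.8333
  3: recall = 16/25 = 0.6400
Mean = (0.8529 + 0.7000 + 0.8333 + 0.6400) / 4 = 0.757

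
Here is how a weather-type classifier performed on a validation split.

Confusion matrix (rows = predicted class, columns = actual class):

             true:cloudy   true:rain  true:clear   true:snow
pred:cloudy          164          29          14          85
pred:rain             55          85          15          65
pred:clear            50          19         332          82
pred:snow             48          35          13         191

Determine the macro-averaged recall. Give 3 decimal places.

Per-class recall (TP/(TP+FN)):
  cloudy: TP=164, FN=55+50+48=153 → 164/317 = 0.5174
  rain: TP=85, FN=29+19+35=83 → 85/168 = 0.5060
  clear: TP=332, FN=14+15+13=42 → 332/374 = 0.8877
  snow: TP=191, FN=85+65+82=232 → 191/423 = 0.4515
Macro-recall = mean = (0.5174 + 0.5060 + 0.8877 + 0.4515) / 4 = 0.591

0.591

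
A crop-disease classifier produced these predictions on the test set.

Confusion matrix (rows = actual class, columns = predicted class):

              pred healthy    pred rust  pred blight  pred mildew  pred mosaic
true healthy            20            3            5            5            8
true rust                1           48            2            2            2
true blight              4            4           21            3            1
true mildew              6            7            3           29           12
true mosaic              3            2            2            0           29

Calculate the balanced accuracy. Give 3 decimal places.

0.662

Balanced accuracy = mean of per-class recall.
  healthy: recall = 20/41 = 0.4878
  rust: recall = 48/55 = 0.8727
  blight: recall = 21/33 = 0.6364
  mildew: recall = 29/57 = 0.5088
  mosaic: recall = 29/36 = 0.8056
Mean = (0.4878 + 0.8727 + 0.6364 + 0.5088 + 0.8056) / 5 = 0.662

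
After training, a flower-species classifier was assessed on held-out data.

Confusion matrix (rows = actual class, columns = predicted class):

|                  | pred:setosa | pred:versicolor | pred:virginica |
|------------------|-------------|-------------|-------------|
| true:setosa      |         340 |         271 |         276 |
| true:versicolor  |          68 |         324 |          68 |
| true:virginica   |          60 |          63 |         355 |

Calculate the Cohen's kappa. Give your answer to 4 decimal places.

Observed agreement pₒ = trace/N = 1019/1825 = 0.55836
Expected agreement pₑ = Σ (rowᵢ·colᵢ)/N² = (887·468 + 460·658 + 478·699)/1825² = 0.31583
κ = (pₒ − pₑ)/(1 − pₑ) = (0.55836 − 0.31583)/(1 − 0.31583) = 0.3545

0.3545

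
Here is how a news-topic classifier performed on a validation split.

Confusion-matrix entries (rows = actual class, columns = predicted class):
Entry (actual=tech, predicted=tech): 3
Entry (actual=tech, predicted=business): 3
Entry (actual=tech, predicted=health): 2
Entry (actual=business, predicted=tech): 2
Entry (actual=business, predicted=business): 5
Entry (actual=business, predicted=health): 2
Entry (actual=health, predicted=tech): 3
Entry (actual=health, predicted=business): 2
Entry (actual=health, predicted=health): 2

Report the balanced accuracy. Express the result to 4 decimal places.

0.4054

Balanced accuracy = mean of per-class recall.
  tech: recall = 3/8 = 0.37500
  business: recall = 5/9 = 0.55556
  health: recall = 2/7 = 0.28571
Mean = (0.37500 + 0.55556 + 0.28571) / 3 = 0.4054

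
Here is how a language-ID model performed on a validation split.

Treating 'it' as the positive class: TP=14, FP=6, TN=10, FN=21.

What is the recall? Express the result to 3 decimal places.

Recall = TP/(TP+FN) = 14/(14+21) = 14/35 = 0.400

0.400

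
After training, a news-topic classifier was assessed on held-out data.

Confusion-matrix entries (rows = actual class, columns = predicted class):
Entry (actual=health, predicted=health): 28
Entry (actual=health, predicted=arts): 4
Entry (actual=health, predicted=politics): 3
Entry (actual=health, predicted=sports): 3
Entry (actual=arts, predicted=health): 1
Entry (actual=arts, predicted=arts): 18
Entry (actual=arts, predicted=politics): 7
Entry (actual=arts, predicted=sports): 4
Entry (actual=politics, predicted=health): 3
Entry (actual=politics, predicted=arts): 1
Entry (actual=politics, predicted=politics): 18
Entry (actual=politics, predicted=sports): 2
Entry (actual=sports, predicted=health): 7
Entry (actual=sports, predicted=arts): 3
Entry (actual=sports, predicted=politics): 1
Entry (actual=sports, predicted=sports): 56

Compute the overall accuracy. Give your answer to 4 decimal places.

0.7547

Accuracy = trace / total = (28+18+18+56=120) / 159 = 120/159 = 0.7547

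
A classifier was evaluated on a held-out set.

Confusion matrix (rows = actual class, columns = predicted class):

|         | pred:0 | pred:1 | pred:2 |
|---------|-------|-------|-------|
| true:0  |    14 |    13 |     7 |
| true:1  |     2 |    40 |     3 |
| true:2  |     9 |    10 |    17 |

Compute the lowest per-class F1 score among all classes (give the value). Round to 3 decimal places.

0.475

Per-class F1 score (2·TP/(2·TP+FP+FN)):
  0: TP=14, FP=2+9=11, FN=13+7=20 → 28/59 = 0.4746
  1: TP=40, FP=13+10=23, FN=2+3=5 → 80/108 = 0.7407
  2: TP=17, FP=7+3=10, FN=9+10=19 → 34/63 = 0.5397
Lowest is class '0' with F1 score = 0.475.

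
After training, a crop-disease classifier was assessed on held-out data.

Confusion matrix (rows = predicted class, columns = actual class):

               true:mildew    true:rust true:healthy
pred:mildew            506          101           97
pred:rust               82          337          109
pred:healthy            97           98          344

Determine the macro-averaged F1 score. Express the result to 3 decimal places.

0.665

Per-class F1 score (2·TP/(2·TP+FP+FN)):
  mildew: TP=506, FP=101+97=198, FN=82+97=179 → 1012/1389 = 0.7286
  rust: TP=337, FP=82+109=191, FN=101+98=199 → 674/1064 = 0.6335
  healthy: TP=344, FP=97+98=195, FN=97+109=206 → 688/1089 = 0.6318
Macro-F1 score = mean = (0.7286 + 0.6335 + 0.6318) / 3 = 0.665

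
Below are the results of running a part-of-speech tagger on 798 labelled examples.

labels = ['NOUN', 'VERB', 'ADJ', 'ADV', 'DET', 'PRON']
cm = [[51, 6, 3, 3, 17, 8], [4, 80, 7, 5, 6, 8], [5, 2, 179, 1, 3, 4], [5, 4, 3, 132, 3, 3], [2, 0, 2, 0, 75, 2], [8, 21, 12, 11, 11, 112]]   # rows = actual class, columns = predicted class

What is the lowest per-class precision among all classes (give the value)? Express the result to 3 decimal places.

0.652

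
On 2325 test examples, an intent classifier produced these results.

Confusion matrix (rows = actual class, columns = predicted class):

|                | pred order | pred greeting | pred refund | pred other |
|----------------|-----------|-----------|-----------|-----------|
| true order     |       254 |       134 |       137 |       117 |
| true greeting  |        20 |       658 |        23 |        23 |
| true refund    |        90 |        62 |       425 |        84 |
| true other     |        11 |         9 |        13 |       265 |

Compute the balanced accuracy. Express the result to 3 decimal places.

0.709

Balanced accuracy = mean of per-class recall.
  order: recall = 254/642 = 0.3956
  greeting: recall = 658/724 = 0.9088
  refund: recall = 425/661 = 0.6430
  other: recall = 265/298 = 0.8893
Mean = (0.3956 + 0.9088 + 0.6430 + 0.8893) / 4 = 0.709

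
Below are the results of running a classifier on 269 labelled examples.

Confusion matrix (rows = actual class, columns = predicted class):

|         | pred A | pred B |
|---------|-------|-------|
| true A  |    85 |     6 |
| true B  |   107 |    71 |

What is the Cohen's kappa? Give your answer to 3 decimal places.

0.262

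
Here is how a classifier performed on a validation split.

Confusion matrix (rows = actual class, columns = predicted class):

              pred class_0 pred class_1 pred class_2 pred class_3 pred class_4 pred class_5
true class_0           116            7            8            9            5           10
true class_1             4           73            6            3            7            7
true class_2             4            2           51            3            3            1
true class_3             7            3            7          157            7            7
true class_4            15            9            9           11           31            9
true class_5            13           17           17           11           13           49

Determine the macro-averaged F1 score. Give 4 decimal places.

0.6298

Per-class F1 score (2·TP/(2·TP+FP+FN)):
  class_0: TP=116, FP=4+4+7+15+13=43, FN=7+8+9+5+10=39 → 232/314 = 0.73885
  class_1: TP=73, FP=7+2+3+9+17=38, FN=4+6+3+7+7=27 → 146/211 = 0.69194
  class_2: TP=51, FP=8+6+7+9+17=47, FN=4+2+3+3+1=13 → 102/162 = 0.62963
  class_3: TP=157, FP=9+3+3+11+11=37, FN=7+3+7+7+7=31 → 314/382 = 0.82199
  class_4: TP=31, FP=5+7+3+7+13=35, FN=15+9+9+11+9=53 → 62/150 = 0.41333
  class_5: TP=49, FP=10+7+1+7+9=34, FN=13+17+17+11+13=71 → 98/203 = 0.48276
Macro-F1 score = mean = (0.73885 + 0.69194 + 0.62963 + 0.82199 + 0.41333 + 0.48276) / 6 = 0.6298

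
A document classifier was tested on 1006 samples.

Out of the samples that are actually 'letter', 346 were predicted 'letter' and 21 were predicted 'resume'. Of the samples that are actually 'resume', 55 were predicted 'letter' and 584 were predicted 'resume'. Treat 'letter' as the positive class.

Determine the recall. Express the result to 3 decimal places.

Recall = TP/(TP+FN) = 346/(346+21) = 346/367 = 0.943

0.943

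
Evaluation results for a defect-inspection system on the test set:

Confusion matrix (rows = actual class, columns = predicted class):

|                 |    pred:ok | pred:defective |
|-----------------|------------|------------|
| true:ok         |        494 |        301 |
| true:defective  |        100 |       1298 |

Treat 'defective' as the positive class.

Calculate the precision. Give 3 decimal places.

Precision = TP/(TP+FP) = 1298/(1298+301) = 1298/1599 = 0.812

0.812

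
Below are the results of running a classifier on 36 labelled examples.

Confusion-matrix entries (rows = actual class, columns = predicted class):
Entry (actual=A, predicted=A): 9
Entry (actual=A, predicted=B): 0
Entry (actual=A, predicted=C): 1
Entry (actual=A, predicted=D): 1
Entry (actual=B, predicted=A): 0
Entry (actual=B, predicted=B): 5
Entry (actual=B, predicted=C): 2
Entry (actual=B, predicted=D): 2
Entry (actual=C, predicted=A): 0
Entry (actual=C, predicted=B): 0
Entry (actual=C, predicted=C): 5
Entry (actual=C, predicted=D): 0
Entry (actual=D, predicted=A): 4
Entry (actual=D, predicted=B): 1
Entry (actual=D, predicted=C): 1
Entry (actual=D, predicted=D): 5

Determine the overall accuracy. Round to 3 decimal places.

0.667

Accuracy = trace / total = (9+5+5+5=24) / 36 = 24/36 = 0.667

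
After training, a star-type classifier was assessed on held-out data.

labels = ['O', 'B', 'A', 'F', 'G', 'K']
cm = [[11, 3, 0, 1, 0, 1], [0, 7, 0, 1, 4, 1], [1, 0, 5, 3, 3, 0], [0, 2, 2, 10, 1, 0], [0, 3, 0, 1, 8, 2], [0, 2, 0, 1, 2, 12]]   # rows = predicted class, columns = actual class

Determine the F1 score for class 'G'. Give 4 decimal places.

Take TP from the diagonal, FP from the rest of the 'G' prediction marginal, FN from the rest of the 'G' actual marginal.
F1 score = 2·TP/(2·TP+FP+FN).
G: TP=8, FP=0+3+0+1+2=6, FN=0+4+3+1+2=10 → 16/32 = 0.50000

0.5000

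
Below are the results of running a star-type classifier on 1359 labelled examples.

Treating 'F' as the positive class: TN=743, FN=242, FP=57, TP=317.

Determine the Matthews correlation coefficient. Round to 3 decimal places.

MCC = (TP·TN − FP·FN) / √((TP+FP)(TP+FN)(TN+FP)(TN+FN))
Numerator = 317·743 − 57·242 = 221737
Denominator = √(374·559·800·985) = √164744008000 = 405886.6935
MCC = 221737 / 405886.6935 = 0.546

0.546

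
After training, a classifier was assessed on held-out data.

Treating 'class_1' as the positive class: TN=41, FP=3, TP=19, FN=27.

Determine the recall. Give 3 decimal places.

Recall = TP/(TP+FN) = 19/(19+27) = 19/46 = 0.413

0.413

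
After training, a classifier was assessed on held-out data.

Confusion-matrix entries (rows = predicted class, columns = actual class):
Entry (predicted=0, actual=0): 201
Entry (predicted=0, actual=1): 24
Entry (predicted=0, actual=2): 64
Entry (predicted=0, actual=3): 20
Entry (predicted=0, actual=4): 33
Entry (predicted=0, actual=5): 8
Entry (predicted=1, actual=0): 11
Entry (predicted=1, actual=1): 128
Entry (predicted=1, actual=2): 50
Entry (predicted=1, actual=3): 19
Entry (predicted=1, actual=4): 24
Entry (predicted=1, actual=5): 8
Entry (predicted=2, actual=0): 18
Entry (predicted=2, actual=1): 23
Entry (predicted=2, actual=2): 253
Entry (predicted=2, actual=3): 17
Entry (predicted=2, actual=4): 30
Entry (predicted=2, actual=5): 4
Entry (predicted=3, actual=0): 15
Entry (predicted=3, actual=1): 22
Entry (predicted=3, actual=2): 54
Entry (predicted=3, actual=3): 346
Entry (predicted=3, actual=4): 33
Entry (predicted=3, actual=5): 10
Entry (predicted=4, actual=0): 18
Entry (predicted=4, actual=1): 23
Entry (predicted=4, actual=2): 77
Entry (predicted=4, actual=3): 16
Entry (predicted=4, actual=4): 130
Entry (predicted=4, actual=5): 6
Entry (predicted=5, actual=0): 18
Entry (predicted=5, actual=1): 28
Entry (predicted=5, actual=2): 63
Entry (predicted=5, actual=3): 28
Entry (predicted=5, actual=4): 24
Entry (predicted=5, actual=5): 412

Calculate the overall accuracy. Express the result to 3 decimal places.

Accuracy = trace / total = (201+128+253+346+130+412=1470) / 2258 = 1470/2258 = 0.651

0.651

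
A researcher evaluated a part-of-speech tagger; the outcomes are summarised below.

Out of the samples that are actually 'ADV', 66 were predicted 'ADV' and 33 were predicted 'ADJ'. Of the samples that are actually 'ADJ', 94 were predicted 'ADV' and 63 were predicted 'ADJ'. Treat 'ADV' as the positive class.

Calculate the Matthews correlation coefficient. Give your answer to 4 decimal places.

MCC = (TP·TN − FP·FN) / √((TP+FP)(TP+FN)(TN+FP)(TN+FN))
Numerator = 66·63 − 94·33 = 1056
Denominator = √(160·99·157·96) = √238740480 = 15451.2291
MCC = 1056 / 15451.2291 = 0.0683

0.0683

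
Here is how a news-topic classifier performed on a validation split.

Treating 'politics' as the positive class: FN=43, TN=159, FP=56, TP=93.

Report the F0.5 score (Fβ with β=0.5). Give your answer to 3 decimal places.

Fβ = (1+β²)·TP / ((1+β²)·TP + β²·FN + FP), with β²=1/4
= 1.25·93 / (1.25·93 + 0.25·43 + 56) = 0.635

0.635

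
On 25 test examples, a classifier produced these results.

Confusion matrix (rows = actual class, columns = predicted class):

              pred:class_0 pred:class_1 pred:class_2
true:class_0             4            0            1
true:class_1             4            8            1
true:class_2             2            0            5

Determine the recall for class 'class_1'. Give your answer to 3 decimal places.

0.615

One-vs-rest for 'class_1': TP = diagonal; FP = other classes predicted 'class_1'; FN = 'class_1' predicted as other.
recall = TP/(TP+FN).
class_1: TP=8, FN=4+1=5 → 8/13 = 0.6154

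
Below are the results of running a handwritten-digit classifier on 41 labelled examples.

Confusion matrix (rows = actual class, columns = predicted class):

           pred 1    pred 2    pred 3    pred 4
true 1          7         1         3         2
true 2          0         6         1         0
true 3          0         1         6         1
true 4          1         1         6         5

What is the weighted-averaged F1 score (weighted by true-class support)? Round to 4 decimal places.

0.5880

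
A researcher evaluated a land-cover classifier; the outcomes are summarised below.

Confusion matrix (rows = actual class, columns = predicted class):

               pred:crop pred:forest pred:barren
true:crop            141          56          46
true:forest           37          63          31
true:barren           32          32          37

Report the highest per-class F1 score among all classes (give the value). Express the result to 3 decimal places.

Per-class F1 score (2·TP/(2·TP+FP+FN)):
  crop: TP=141, FP=37+32=69, FN=56+46=102 → 282/453 = 0.6225
  forest: TP=63, FP=56+32=88, FN=37+31=68 → 126/282 = 0.4468
  barren: TP=37, FP=46+31=77, FN=32+32=64 → 74/215 = 0.3442
Highest is class 'crop' with F1 score = 0.623.

0.623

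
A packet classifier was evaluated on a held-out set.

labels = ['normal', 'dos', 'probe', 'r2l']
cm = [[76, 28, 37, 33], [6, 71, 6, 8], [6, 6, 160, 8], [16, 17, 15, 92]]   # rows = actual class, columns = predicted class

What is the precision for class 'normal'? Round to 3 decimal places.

0.731

precision = TP/(TP+FP).
normal: TP=76, FP=6+6+16=28 → 76/104 = 0.7308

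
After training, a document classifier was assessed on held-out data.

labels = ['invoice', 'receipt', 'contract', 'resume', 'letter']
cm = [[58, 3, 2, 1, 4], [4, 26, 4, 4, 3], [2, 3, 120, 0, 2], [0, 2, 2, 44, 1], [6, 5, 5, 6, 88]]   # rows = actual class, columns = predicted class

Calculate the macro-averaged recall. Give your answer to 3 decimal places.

Per-class recall (TP/(TP+FN)):
  invoice: TP=58, FN=3+2+1+4=10 → 58/68 = 0.8529
  receipt: TP=26, FN=4+4+4+3=15 → 26/41 = 0.6341
  contract: TP=120, FN=2+3+0+2=7 → 120/127 = 0.9449
  resume: TP=44, FN=0+2+2+1=5 → 44/49 = 0.8980
  letter: TP=88, FN=6+5+5+6=22 → 88/110 = 0.8000
Macro-recall = mean = (0.8529 + 0.6341 + 0.9449 + 0.8980 + 0.8000) / 5 = 0.826

0.826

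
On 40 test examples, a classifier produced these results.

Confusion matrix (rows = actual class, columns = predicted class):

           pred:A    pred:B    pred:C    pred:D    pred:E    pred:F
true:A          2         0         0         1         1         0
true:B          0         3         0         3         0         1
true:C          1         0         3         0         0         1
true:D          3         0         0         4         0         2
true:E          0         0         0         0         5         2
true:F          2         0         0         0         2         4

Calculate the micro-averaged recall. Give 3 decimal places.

0.525

Micro-averaging pools counts across classes: ΣTP=21, ΣFP=19, ΣFN=19.
Micro-recall = TP/(TP+FN) on pooled counts = 0.525 (equals overall accuracy in single-label multiclass).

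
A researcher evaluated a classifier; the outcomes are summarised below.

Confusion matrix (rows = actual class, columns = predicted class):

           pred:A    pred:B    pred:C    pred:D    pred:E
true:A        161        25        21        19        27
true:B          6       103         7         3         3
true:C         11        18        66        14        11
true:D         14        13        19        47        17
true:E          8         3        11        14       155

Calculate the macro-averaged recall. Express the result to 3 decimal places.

0.654

Per-class recall (TP/(TP+FN)):
  A: TP=161, FN=25+21+19+27=92 → 161/253 = 0.6364
  B: TP=103, FN=6+7+3+3=19 → 103/122 = 0.8443
  C: TP=66, FN=11+18+14+11=54 → 66/120 = 0.5500
  D: TP=47, FN=14+13+19+17=63 → 47/110 = 0.4273
  E: TP=155, FN=8+3+11+14=36 → 155/191 = 0.8115
Macro-recall = mean = (0.6364 + 0.8443 + 0.5500 + 0.4273 + 0.8115) / 5 = 0.654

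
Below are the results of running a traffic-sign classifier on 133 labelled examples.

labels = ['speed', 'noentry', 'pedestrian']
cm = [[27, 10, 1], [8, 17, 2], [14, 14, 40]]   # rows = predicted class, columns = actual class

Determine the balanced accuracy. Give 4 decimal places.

Balanced accuracy = mean of per-class recall.
  speed: recall = 27/49 = 0.55102
  noentry: recall = 17/41 = 0.41463
  pedestrian: recall = 40/43 = 0.93023
Mean = (0.55102 + 0.41463 + 0.93023) / 3 = 0.6320

0.6320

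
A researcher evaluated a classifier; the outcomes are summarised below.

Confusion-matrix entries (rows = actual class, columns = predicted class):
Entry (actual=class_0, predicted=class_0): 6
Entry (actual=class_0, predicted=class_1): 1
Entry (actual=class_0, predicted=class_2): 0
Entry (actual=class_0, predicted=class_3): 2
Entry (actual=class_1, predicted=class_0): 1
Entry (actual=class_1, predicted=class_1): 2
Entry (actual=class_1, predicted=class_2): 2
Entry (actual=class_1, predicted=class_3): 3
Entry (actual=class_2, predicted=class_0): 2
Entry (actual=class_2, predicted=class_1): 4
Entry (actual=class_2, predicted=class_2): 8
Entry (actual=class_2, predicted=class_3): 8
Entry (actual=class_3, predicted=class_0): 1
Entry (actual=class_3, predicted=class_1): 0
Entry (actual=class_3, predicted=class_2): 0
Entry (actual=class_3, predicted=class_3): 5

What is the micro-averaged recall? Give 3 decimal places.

0.467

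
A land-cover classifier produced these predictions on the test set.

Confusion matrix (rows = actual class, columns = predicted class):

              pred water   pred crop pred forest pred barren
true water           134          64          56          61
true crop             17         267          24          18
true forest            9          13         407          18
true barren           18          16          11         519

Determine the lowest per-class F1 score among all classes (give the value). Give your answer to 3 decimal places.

Per-class F1 score (2·TP/(2·TP+FP+FN)):
  water: TP=134, FP=17+9+18=44, FN=64+56+61=181 → 268/493 = 0.5436
  crop: TP=267, FP=64+13+16=93, FN=17+24+18=59 → 534/686 = 0.7784
  forest: TP=407, FP=56+24+11=91, FN=9+13+18=40 → 814/945 = 0.8614
  barren: TP=519, FP=61+18+18=97, FN=18+16+11=45 → 1038/1180 = 0.8797
Lowest is class 'water' with F1 score = 0.544.

0.544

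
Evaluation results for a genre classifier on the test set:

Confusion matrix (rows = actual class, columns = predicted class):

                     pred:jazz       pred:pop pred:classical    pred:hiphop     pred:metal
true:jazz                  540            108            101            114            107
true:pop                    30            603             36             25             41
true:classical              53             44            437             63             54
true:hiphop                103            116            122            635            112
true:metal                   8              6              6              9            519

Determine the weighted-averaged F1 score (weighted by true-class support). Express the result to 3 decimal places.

Per-class F1 score (2·TP/(2·TP+FP+FN)):
  jazz: TP=540, FP=30+53+103+8=194, FN=108+101+114+107=430 → 1080/1704 = 0.6338
  pop: TP=603, FP=108+44+116+6=274, FN=30+36+25+41=132 → 1206/1612 = 0.7481
  classical: TP=437, FP=101+36+122+6=265, FN=53+44+63+54=214 → 874/1353 = 0.6460
  hiphop: TP=635, FP=114+25+63+9=211, FN=103+116+122+112=453 → 1270/1934 = 0.6567
  metal: TP=519, FP=107+41+54+112=314, FN=8+6+6+9=29 → 1038/1381 = 0.7516
Weighted-F1 score = Σ (supportᵢ/N)·F1 scoreᵢ with N=3992: (970/3992)·0.6338 + (735/3992)·0.7481 + (651/3992)·0.6460 + (1088/3992)·0.6567 + (548/3992)·0.7516 = 0.679

0.679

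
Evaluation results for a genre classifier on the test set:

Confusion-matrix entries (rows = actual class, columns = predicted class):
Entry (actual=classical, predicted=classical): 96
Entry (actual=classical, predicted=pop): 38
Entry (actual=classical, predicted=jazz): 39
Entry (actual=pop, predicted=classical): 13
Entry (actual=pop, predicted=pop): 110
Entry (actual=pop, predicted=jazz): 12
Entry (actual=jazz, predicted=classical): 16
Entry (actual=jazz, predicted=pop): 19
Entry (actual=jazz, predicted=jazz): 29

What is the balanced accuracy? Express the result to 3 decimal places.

Balanced accuracy = mean of per-class recall.
  classical: recall = 96/173 = 0.5549
  pop: recall = 110/135 = 0.8148
  jazz: recall = 29/64 = 0.4531
Mean = (0.5549 + 0.8148 + 0.4531) / 3 = 0.608

0.608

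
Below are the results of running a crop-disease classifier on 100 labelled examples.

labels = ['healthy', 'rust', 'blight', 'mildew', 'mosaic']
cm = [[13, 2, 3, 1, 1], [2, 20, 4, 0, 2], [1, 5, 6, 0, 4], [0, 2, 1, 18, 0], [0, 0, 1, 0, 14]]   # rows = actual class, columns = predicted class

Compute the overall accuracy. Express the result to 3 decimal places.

Accuracy = trace / total = (13+20+6+18+14=71) / 100 = 71/100 = 0.710

0.710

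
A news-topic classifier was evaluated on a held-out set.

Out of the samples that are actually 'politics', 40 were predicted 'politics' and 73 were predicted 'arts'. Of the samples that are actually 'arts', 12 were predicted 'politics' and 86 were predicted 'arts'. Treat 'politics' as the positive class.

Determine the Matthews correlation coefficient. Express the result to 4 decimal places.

MCC = (TP·TN − FP·FN) / √((TP+FP)(TP+FN)(TN+FP)(TN+FN))
Numerator = 40·86 − 12·73 = 2564
Denominator = √(52·113·98·159) = √91559832 = 9568.6902
MCC = 2564 / 9568.6902 = 0.2680

0.2680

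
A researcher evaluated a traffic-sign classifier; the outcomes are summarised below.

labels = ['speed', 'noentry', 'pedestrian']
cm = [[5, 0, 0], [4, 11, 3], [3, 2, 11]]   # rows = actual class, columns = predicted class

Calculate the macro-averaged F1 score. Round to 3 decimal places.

Per-class F1 score (2·TP/(2·TP+FP+FN)):
  speed: TP=5, FP=4+3=7, FN=0+0=0 → 10/17 = 0.5882
  noentry: TP=11, FP=0+2=2, FN=4+3=7 → 22/31 = 0.7097
  pedestrian: TP=11, FP=0+3=3, FN=3+2=5 → 22/30 = 0.7333
Macro-F1 score = mean = (0.5882 + 0.7097 + 0.7333) / 3 = 0.677

0.677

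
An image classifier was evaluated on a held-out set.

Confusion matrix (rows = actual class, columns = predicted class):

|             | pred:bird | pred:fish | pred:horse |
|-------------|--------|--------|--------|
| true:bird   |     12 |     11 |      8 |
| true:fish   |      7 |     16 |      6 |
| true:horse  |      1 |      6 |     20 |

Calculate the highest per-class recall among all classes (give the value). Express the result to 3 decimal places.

Per-class recall (TP/(TP+FN)):
  bird: TP=12, FN=11+8=19 → 12/31 = 0.3871
  fish: TP=16, FN=7+6=13 → 16/29 = 0.5517
  horse: TP=20, FN=1+6=7 → 20/27 = 0.7407
Highest is class 'horse' with recall = 0.741.

0.741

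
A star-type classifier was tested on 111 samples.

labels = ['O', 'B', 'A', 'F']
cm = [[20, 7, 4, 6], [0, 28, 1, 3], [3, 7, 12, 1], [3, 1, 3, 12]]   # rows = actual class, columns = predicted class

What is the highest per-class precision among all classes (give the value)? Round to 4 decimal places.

Per-class precision (TP/(TP+FP)):
  O: TP=20, FP=0+3+3=6 → 20/26 = 0.76923
  B: TP=28, FP=7+7+1=15 → 28/43 = 0.65116
  A: TP=12, FP=4+1+3=8 → 12/20 = 0.60000
  F: TP=12, FP=6+3+1=10 → 12/22 = 0.54545
Highest is class 'O' with precision = 0.7692.

0.7692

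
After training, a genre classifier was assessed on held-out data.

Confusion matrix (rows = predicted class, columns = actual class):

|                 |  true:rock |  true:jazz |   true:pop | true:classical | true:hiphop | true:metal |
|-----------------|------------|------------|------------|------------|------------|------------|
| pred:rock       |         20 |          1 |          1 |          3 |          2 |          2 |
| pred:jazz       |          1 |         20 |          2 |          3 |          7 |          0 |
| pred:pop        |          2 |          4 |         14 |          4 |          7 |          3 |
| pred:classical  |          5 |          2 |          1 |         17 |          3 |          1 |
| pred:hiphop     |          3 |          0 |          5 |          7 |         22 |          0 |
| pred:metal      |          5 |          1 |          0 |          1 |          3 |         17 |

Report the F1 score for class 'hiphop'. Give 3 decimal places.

0.543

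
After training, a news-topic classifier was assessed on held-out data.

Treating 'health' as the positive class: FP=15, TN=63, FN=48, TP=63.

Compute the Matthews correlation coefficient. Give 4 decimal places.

0.3753

MCC = (TP·TN − FP·FN) / √((TP+FP)(TP+FN)(TN+FP)(TN+FN))
Numerator = 63·63 − 15·48 = 3249
Denominator = √(78·111·78·111) = √74960964 = 8658.0000
MCC = 3249 / 8658.0000 = 0.3753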